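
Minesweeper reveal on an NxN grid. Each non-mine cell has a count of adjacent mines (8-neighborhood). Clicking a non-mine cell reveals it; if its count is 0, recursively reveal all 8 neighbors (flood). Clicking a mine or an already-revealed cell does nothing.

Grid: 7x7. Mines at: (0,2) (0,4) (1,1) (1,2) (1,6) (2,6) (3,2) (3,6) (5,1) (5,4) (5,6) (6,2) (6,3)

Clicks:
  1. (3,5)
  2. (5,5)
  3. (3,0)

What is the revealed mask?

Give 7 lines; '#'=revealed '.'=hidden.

Answer: .......
.......
##.....
##...#.
##.....
.....#.
.......

Derivation:
Click 1 (3,5) count=2: revealed 1 new [(3,5)] -> total=1
Click 2 (5,5) count=2: revealed 1 new [(5,5)] -> total=2
Click 3 (3,0) count=0: revealed 6 new [(2,0) (2,1) (3,0) (3,1) (4,0) (4,1)] -> total=8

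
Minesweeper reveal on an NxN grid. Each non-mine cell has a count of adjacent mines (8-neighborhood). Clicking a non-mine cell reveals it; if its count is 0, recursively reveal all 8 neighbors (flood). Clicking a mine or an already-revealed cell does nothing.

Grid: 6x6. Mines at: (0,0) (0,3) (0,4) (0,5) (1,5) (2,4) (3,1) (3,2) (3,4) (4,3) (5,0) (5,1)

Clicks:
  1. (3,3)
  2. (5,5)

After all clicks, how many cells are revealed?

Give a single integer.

Click 1 (3,3) count=4: revealed 1 new [(3,3)] -> total=1
Click 2 (5,5) count=0: revealed 4 new [(4,4) (4,5) (5,4) (5,5)] -> total=5

Answer: 5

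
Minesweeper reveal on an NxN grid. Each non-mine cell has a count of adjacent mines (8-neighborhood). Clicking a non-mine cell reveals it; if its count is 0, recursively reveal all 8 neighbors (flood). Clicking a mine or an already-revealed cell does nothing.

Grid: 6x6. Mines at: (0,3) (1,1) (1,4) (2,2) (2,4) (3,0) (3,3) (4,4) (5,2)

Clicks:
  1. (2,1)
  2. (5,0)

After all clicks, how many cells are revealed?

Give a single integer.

Click 1 (2,1) count=3: revealed 1 new [(2,1)] -> total=1
Click 2 (5,0) count=0: revealed 4 new [(4,0) (4,1) (5,0) (5,1)] -> total=5

Answer: 5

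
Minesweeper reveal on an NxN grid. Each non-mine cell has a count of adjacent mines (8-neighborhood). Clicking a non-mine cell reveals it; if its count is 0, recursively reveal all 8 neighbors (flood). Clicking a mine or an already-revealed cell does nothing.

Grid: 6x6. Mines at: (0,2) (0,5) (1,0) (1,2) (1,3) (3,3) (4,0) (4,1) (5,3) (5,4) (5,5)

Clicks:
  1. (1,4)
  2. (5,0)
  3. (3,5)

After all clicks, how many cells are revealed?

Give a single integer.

Answer: 9

Derivation:
Click 1 (1,4) count=2: revealed 1 new [(1,4)] -> total=1
Click 2 (5,0) count=2: revealed 1 new [(5,0)] -> total=2
Click 3 (3,5) count=0: revealed 7 new [(1,5) (2,4) (2,5) (3,4) (3,5) (4,4) (4,5)] -> total=9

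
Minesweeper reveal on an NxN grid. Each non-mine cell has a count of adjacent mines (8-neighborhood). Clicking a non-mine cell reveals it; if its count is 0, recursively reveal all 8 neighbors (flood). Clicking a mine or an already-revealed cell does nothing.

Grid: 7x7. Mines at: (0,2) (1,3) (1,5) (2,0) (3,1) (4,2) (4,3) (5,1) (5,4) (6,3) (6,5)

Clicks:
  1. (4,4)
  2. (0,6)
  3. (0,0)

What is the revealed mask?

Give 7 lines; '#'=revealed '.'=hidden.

Click 1 (4,4) count=2: revealed 1 new [(4,4)] -> total=1
Click 2 (0,6) count=1: revealed 1 new [(0,6)] -> total=2
Click 3 (0,0) count=0: revealed 4 new [(0,0) (0,1) (1,0) (1,1)] -> total=6

Answer: ##....#
##.....
.......
.......
....#..
.......
.......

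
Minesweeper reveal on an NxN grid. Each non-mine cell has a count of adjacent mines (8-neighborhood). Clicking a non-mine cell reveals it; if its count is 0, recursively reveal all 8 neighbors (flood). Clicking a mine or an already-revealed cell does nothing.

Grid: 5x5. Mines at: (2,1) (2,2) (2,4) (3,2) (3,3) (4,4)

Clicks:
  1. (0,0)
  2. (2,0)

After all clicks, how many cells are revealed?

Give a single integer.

Click 1 (0,0) count=0: revealed 10 new [(0,0) (0,1) (0,2) (0,3) (0,4) (1,0) (1,1) (1,2) (1,3) (1,4)] -> total=10
Click 2 (2,0) count=1: revealed 1 new [(2,0)] -> total=11

Answer: 11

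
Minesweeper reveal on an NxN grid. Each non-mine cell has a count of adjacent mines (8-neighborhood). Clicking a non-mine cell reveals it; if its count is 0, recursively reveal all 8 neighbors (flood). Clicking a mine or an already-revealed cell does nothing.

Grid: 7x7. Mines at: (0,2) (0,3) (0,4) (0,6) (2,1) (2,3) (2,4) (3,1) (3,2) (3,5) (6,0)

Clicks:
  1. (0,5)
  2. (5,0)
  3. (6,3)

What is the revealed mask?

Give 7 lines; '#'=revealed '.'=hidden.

Answer: .....#.
.......
.......
.......
.######
#######
.######

Derivation:
Click 1 (0,5) count=2: revealed 1 new [(0,5)] -> total=1
Click 2 (5,0) count=1: revealed 1 new [(5,0)] -> total=2
Click 3 (6,3) count=0: revealed 18 new [(4,1) (4,2) (4,3) (4,4) (4,5) (4,6) (5,1) (5,2) (5,3) (5,4) (5,5) (5,6) (6,1) (6,2) (6,3) (6,4) (6,5) (6,6)] -> total=20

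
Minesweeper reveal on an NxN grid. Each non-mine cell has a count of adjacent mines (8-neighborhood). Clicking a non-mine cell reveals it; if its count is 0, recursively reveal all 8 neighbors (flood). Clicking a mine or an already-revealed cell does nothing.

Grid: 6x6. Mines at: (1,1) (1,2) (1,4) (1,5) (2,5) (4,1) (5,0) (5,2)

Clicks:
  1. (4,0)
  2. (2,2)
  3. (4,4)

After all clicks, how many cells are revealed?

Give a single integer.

Click 1 (4,0) count=2: revealed 1 new [(4,0)] -> total=1
Click 2 (2,2) count=2: revealed 1 new [(2,2)] -> total=2
Click 3 (4,4) count=0: revealed 13 new [(2,3) (2,4) (3,2) (3,3) (3,4) (3,5) (4,2) (4,3) (4,4) (4,5) (5,3) (5,4) (5,5)] -> total=15

Answer: 15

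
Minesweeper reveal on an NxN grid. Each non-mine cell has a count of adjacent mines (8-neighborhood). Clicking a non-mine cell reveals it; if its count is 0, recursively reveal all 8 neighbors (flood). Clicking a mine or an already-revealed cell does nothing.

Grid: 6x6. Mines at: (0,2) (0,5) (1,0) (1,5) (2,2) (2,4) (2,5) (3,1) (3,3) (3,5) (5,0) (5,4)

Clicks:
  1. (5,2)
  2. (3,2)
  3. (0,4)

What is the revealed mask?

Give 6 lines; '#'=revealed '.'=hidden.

Answer: ....#.
......
......
..#...
.###..
.###..

Derivation:
Click 1 (5,2) count=0: revealed 6 new [(4,1) (4,2) (4,3) (5,1) (5,2) (5,3)] -> total=6
Click 2 (3,2) count=3: revealed 1 new [(3,2)] -> total=7
Click 3 (0,4) count=2: revealed 1 new [(0,4)] -> total=8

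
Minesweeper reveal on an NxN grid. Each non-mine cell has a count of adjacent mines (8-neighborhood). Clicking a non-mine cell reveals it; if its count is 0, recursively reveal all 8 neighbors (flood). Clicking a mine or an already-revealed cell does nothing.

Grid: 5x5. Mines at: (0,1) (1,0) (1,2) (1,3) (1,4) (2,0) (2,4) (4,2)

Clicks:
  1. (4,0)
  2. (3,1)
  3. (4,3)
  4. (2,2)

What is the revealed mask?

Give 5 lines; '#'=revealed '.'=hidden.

Click 1 (4,0) count=0: revealed 4 new [(3,0) (3,1) (4,0) (4,1)] -> total=4
Click 2 (3,1) count=2: revealed 0 new [(none)] -> total=4
Click 3 (4,3) count=1: revealed 1 new [(4,3)] -> total=5
Click 4 (2,2) count=2: revealed 1 new [(2,2)] -> total=6

Answer: .....
.....
..#..
##...
##.#.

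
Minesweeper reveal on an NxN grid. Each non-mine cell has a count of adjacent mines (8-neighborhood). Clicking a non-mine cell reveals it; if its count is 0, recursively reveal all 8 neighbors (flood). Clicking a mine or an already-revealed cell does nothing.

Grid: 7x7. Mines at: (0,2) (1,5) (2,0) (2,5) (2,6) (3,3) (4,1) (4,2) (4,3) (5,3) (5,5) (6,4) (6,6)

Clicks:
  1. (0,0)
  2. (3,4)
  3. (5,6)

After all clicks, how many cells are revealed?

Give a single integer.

Answer: 6

Derivation:
Click 1 (0,0) count=0: revealed 4 new [(0,0) (0,1) (1,0) (1,1)] -> total=4
Click 2 (3,4) count=3: revealed 1 new [(3,4)] -> total=5
Click 3 (5,6) count=2: revealed 1 new [(5,6)] -> total=6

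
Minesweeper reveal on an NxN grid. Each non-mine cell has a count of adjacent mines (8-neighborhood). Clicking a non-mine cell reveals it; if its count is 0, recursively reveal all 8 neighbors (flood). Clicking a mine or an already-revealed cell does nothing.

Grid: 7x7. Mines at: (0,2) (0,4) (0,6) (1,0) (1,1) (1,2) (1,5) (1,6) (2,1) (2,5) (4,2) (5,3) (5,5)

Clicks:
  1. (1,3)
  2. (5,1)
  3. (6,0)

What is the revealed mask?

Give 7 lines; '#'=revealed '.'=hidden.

Click 1 (1,3) count=3: revealed 1 new [(1,3)] -> total=1
Click 2 (5,1) count=1: revealed 1 new [(5,1)] -> total=2
Click 3 (6,0) count=0: revealed 9 new [(3,0) (3,1) (4,0) (4,1) (5,0) (5,2) (6,0) (6,1) (6,2)] -> total=11

Answer: .......
...#...
.......
##.....
##.....
###....
###....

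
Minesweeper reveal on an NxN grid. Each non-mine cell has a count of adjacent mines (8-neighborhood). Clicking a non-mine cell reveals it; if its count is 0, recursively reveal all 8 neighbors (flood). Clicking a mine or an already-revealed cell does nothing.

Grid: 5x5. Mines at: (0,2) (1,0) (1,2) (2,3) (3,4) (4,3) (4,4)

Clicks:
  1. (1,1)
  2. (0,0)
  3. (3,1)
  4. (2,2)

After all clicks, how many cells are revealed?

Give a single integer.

Answer: 11

Derivation:
Click 1 (1,1) count=3: revealed 1 new [(1,1)] -> total=1
Click 2 (0,0) count=1: revealed 1 new [(0,0)] -> total=2
Click 3 (3,1) count=0: revealed 9 new [(2,0) (2,1) (2,2) (3,0) (3,1) (3,2) (4,0) (4,1) (4,2)] -> total=11
Click 4 (2,2) count=2: revealed 0 new [(none)] -> total=11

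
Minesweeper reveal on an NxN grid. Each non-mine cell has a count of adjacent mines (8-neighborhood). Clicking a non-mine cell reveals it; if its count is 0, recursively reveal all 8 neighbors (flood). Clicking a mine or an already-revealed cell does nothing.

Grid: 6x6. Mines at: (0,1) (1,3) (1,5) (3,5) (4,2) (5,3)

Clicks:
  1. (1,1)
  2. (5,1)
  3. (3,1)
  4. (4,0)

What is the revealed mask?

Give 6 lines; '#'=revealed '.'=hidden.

Answer: ......
###...
###...
###...
##....
##....

Derivation:
Click 1 (1,1) count=1: revealed 1 new [(1,1)] -> total=1
Click 2 (5,1) count=1: revealed 1 new [(5,1)] -> total=2
Click 3 (3,1) count=1: revealed 1 new [(3,1)] -> total=3
Click 4 (4,0) count=0: revealed 10 new [(1,0) (1,2) (2,0) (2,1) (2,2) (3,0) (3,2) (4,0) (4,1) (5,0)] -> total=13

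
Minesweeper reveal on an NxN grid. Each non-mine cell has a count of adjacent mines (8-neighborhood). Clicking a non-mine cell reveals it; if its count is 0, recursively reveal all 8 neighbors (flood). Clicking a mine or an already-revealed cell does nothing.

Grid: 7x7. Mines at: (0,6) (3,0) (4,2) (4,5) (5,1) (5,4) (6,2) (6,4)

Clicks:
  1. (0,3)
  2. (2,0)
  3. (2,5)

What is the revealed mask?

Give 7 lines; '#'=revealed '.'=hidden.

Click 1 (0,3) count=0: revealed 26 new [(0,0) (0,1) (0,2) (0,3) (0,4) (0,5) (1,0) (1,1) (1,2) (1,3) (1,4) (1,5) (1,6) (2,0) (2,1) (2,2) (2,3) (2,4) (2,5) (2,6) (3,1) (3,2) (3,3) (3,4) (3,5) (3,6)] -> total=26
Click 2 (2,0) count=1: revealed 0 new [(none)] -> total=26
Click 3 (2,5) count=0: revealed 0 new [(none)] -> total=26

Answer: ######.
#######
#######
.######
.......
.......
.......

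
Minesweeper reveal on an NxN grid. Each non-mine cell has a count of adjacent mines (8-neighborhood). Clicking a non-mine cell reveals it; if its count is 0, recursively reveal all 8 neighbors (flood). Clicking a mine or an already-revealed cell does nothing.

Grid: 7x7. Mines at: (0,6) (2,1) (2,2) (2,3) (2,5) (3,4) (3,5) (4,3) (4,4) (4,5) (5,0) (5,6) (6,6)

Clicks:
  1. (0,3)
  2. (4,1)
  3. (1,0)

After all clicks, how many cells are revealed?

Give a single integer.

Click 1 (0,3) count=0: revealed 12 new [(0,0) (0,1) (0,2) (0,3) (0,4) (0,5) (1,0) (1,1) (1,2) (1,3) (1,4) (1,5)] -> total=12
Click 2 (4,1) count=1: revealed 1 new [(4,1)] -> total=13
Click 3 (1,0) count=1: revealed 0 new [(none)] -> total=13

Answer: 13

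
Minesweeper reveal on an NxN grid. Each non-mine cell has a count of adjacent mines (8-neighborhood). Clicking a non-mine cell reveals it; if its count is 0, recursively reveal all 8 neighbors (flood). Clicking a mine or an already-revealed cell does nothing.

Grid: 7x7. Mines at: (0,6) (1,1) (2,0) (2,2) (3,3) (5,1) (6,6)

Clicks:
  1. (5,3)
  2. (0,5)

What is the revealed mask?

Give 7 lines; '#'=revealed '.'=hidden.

Click 1 (5,3) count=0: revealed 30 new [(0,2) (0,3) (0,4) (0,5) (1,2) (1,3) (1,4) (1,5) (1,6) (2,3) (2,4) (2,5) (2,6) (3,4) (3,5) (3,6) (4,2) (4,3) (4,4) (4,5) (4,6) (5,2) (5,3) (5,4) (5,5) (5,6) (6,2) (6,3) (6,4) (6,5)] -> total=30
Click 2 (0,5) count=1: revealed 0 new [(none)] -> total=30

Answer: ..####.
..#####
...####
....###
..#####
..#####
..####.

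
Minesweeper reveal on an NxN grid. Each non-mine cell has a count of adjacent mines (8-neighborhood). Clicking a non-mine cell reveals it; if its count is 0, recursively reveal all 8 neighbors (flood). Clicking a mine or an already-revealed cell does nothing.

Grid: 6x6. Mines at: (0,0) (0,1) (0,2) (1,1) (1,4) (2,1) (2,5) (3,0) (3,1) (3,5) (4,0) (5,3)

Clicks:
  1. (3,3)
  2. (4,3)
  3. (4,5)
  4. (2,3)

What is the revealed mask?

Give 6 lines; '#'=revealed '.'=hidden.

Click 1 (3,3) count=0: revealed 9 new [(2,2) (2,3) (2,4) (3,2) (3,3) (3,4) (4,2) (4,3) (4,4)] -> total=9
Click 2 (4,3) count=1: revealed 0 new [(none)] -> total=9
Click 3 (4,5) count=1: revealed 1 new [(4,5)] -> total=10
Click 4 (2,3) count=1: revealed 0 new [(none)] -> total=10

Answer: ......
......
..###.
..###.
..####
......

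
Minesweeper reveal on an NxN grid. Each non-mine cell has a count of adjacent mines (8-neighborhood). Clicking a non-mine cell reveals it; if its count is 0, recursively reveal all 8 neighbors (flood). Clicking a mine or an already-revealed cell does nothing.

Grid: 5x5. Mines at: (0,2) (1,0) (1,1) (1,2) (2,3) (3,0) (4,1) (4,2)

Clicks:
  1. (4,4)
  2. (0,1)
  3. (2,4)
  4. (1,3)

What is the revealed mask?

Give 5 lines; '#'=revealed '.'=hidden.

Answer: .#...
...#.
....#
...##
...##

Derivation:
Click 1 (4,4) count=0: revealed 4 new [(3,3) (3,4) (4,3) (4,4)] -> total=4
Click 2 (0,1) count=4: revealed 1 new [(0,1)] -> total=5
Click 3 (2,4) count=1: revealed 1 new [(2,4)] -> total=6
Click 4 (1,3) count=3: revealed 1 new [(1,3)] -> total=7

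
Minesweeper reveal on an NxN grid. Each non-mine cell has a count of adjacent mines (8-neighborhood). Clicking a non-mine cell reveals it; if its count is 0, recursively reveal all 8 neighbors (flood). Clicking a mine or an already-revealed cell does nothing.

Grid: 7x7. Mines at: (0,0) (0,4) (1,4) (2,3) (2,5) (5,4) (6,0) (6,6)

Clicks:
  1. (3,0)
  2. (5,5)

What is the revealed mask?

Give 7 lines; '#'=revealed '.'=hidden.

Click 1 (3,0) count=0: revealed 21 new [(1,0) (1,1) (1,2) (2,0) (2,1) (2,2) (3,0) (3,1) (3,2) (3,3) (4,0) (4,1) (4,2) (4,3) (5,0) (5,1) (5,2) (5,3) (6,1) (6,2) (6,3)] -> total=21
Click 2 (5,5) count=2: revealed 1 new [(5,5)] -> total=22

Answer: .......
###....
###....
####...
####...
####.#.
.###...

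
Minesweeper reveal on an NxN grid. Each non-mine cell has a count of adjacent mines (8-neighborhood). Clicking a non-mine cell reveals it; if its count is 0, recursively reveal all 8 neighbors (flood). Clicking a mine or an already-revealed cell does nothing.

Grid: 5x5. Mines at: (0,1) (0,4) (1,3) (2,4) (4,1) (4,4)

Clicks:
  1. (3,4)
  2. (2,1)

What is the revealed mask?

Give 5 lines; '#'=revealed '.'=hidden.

Click 1 (3,4) count=2: revealed 1 new [(3,4)] -> total=1
Click 2 (2,1) count=0: revealed 9 new [(1,0) (1,1) (1,2) (2,0) (2,1) (2,2) (3,0) (3,1) (3,2)] -> total=10

Answer: .....
###..
###..
###.#
.....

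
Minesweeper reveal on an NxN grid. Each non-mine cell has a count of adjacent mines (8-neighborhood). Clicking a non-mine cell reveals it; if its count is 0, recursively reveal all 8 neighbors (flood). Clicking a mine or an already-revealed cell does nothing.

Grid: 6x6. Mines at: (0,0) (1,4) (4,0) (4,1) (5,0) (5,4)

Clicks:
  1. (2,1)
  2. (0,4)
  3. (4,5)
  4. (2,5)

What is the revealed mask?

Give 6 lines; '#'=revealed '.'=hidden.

Answer: .####.
####..
######
######
..####
......

Derivation:
Click 1 (2,1) count=0: revealed 23 new [(0,1) (0,2) (0,3) (1,0) (1,1) (1,2) (1,3) (2,0) (2,1) (2,2) (2,3) (2,4) (2,5) (3,0) (3,1) (3,2) (3,3) (3,4) (3,5) (4,2) (4,3) (4,4) (4,5)] -> total=23
Click 2 (0,4) count=1: revealed 1 new [(0,4)] -> total=24
Click 3 (4,5) count=1: revealed 0 new [(none)] -> total=24
Click 4 (2,5) count=1: revealed 0 new [(none)] -> total=24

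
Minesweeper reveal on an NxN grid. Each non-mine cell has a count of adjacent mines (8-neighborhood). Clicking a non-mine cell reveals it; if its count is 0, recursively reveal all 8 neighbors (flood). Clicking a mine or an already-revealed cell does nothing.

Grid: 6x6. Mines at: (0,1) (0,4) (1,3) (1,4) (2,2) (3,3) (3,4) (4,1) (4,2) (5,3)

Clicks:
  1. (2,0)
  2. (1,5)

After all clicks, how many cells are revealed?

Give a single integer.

Answer: 7

Derivation:
Click 1 (2,0) count=0: revealed 6 new [(1,0) (1,1) (2,0) (2,1) (3,0) (3,1)] -> total=6
Click 2 (1,5) count=2: revealed 1 new [(1,5)] -> total=7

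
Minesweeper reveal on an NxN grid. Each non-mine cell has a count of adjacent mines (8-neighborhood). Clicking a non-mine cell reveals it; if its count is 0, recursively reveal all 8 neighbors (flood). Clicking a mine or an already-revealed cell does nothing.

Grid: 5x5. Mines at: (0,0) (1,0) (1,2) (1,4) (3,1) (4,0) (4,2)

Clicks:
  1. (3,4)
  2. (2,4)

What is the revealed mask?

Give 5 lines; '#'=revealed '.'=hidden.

Answer: .....
.....
...##
...##
...##

Derivation:
Click 1 (3,4) count=0: revealed 6 new [(2,3) (2,4) (3,3) (3,4) (4,3) (4,4)] -> total=6
Click 2 (2,4) count=1: revealed 0 new [(none)] -> total=6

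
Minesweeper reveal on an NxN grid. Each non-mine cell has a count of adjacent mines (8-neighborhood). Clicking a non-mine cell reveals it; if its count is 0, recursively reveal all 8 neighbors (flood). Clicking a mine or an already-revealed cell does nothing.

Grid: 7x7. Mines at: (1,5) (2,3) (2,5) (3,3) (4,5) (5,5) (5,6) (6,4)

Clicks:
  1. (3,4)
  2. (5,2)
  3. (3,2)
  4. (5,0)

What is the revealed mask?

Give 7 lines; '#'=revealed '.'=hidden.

Answer: #####..
#####..
###....
###.#..
####...
####...
####...

Derivation:
Click 1 (3,4) count=4: revealed 1 new [(3,4)] -> total=1
Click 2 (5,2) count=0: revealed 28 new [(0,0) (0,1) (0,2) (0,3) (0,4) (1,0) (1,1) (1,2) (1,3) (1,4) (2,0) (2,1) (2,2) (3,0) (3,1) (3,2) (4,0) (4,1) (4,2) (4,3) (5,0) (5,1) (5,2) (5,3) (6,0) (6,1) (6,2) (6,3)] -> total=29
Click 3 (3,2) count=2: revealed 0 new [(none)] -> total=29
Click 4 (5,0) count=0: revealed 0 new [(none)] -> total=29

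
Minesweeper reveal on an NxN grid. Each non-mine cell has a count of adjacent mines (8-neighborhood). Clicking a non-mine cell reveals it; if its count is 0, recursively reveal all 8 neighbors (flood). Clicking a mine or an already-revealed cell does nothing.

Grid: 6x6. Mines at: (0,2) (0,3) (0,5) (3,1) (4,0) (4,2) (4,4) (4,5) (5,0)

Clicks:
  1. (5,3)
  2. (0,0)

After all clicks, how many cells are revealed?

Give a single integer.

Answer: 7

Derivation:
Click 1 (5,3) count=2: revealed 1 new [(5,3)] -> total=1
Click 2 (0,0) count=0: revealed 6 new [(0,0) (0,1) (1,0) (1,1) (2,0) (2,1)] -> total=7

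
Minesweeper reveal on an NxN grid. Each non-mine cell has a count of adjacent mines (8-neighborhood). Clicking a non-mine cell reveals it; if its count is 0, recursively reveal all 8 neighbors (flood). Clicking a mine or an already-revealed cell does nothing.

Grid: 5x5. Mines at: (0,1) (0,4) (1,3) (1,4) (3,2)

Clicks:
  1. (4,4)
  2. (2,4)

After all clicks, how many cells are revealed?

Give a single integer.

Answer: 6

Derivation:
Click 1 (4,4) count=0: revealed 6 new [(2,3) (2,4) (3,3) (3,4) (4,3) (4,4)] -> total=6
Click 2 (2,4) count=2: revealed 0 new [(none)] -> total=6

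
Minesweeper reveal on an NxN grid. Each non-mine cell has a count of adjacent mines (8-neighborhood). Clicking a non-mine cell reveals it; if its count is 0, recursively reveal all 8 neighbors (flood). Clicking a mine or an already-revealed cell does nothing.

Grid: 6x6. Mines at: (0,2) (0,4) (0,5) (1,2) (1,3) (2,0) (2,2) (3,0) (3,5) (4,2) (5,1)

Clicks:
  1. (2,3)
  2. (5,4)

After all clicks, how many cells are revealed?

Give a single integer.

Answer: 7

Derivation:
Click 1 (2,3) count=3: revealed 1 new [(2,3)] -> total=1
Click 2 (5,4) count=0: revealed 6 new [(4,3) (4,4) (4,5) (5,3) (5,4) (5,5)] -> total=7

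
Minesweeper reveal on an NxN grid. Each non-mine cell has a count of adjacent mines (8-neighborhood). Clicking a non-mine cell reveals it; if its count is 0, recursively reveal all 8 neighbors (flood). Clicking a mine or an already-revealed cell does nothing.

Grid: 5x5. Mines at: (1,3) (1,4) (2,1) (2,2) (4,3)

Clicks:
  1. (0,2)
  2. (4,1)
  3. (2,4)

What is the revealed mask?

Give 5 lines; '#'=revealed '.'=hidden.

Click 1 (0,2) count=1: revealed 1 new [(0,2)] -> total=1
Click 2 (4,1) count=0: revealed 6 new [(3,0) (3,1) (3,2) (4,0) (4,1) (4,2)] -> total=7
Click 3 (2,4) count=2: revealed 1 new [(2,4)] -> total=8

Answer: ..#..
.....
....#
###..
###..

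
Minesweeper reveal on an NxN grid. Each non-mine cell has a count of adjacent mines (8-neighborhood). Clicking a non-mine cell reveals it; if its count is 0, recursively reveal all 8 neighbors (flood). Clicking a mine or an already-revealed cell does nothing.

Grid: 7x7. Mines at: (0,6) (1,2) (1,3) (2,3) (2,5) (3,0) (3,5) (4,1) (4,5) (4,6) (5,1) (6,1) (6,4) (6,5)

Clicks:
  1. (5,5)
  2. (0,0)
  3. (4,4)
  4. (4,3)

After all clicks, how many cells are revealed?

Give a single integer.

Answer: 16

Derivation:
Click 1 (5,5) count=4: revealed 1 new [(5,5)] -> total=1
Click 2 (0,0) count=0: revealed 6 new [(0,0) (0,1) (1,0) (1,1) (2,0) (2,1)] -> total=7
Click 3 (4,4) count=2: revealed 1 new [(4,4)] -> total=8
Click 4 (4,3) count=0: revealed 8 new [(3,2) (3,3) (3,4) (4,2) (4,3) (5,2) (5,3) (5,4)] -> total=16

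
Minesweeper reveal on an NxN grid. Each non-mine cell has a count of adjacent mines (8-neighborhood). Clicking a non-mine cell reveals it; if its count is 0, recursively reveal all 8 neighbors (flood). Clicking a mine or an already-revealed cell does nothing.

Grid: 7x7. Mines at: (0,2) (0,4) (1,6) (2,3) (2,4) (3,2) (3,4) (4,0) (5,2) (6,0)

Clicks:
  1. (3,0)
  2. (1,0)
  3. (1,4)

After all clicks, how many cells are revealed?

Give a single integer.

Click 1 (3,0) count=1: revealed 1 new [(3,0)] -> total=1
Click 2 (1,0) count=0: revealed 7 new [(0,0) (0,1) (1,0) (1,1) (2,0) (2,1) (3,1)] -> total=8
Click 3 (1,4) count=3: revealed 1 new [(1,4)] -> total=9

Answer: 9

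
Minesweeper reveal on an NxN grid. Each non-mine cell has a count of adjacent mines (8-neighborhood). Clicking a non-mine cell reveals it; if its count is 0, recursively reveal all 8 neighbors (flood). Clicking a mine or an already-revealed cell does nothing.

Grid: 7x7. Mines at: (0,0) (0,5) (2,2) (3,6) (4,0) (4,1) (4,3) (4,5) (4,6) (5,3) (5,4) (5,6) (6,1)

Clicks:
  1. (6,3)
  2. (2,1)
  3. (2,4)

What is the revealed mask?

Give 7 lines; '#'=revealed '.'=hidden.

Click 1 (6,3) count=2: revealed 1 new [(6,3)] -> total=1
Click 2 (2,1) count=1: revealed 1 new [(2,1)] -> total=2
Click 3 (2,4) count=0: revealed 9 new [(1,3) (1,4) (1,5) (2,3) (2,4) (2,5) (3,3) (3,4) (3,5)] -> total=11

Answer: .......
...###.
.#.###.
...###.
.......
.......
...#...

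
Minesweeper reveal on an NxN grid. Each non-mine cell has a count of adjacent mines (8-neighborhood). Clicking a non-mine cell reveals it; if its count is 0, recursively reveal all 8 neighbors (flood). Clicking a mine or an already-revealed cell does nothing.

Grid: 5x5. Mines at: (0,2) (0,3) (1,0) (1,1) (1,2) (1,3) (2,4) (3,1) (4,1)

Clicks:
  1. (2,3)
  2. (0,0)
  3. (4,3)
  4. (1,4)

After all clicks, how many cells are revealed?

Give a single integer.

Answer: 9

Derivation:
Click 1 (2,3) count=3: revealed 1 new [(2,3)] -> total=1
Click 2 (0,0) count=2: revealed 1 new [(0,0)] -> total=2
Click 3 (4,3) count=0: revealed 6 new [(3,2) (3,3) (3,4) (4,2) (4,3) (4,4)] -> total=8
Click 4 (1,4) count=3: revealed 1 new [(1,4)] -> total=9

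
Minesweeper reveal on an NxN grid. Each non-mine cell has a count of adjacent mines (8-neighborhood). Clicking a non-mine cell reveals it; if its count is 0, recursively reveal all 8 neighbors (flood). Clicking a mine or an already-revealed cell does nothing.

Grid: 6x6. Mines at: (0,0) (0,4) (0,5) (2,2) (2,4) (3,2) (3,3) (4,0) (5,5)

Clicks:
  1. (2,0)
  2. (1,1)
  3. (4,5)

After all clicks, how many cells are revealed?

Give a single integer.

Answer: 7

Derivation:
Click 1 (2,0) count=0: revealed 6 new [(1,0) (1,1) (2,0) (2,1) (3,0) (3,1)] -> total=6
Click 2 (1,1) count=2: revealed 0 new [(none)] -> total=6
Click 3 (4,5) count=1: revealed 1 new [(4,5)] -> total=7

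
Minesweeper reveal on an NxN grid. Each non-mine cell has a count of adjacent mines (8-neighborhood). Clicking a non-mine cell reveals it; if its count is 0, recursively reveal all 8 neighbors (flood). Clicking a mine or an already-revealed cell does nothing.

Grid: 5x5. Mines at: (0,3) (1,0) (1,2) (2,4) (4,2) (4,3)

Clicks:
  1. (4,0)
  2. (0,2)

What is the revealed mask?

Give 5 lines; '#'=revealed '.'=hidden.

Click 1 (4,0) count=0: revealed 6 new [(2,0) (2,1) (3,0) (3,1) (4,0) (4,1)] -> total=6
Click 2 (0,2) count=2: revealed 1 new [(0,2)] -> total=7

Answer: ..#..
.....
##...
##...
##...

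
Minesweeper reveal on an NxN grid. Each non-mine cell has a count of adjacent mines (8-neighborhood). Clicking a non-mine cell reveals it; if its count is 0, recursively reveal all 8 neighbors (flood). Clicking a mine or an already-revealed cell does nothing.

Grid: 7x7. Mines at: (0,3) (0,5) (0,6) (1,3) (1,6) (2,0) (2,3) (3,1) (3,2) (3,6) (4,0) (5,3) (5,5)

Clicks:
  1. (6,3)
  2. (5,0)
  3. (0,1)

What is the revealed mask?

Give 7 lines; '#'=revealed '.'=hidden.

Click 1 (6,3) count=1: revealed 1 new [(6,3)] -> total=1
Click 2 (5,0) count=1: revealed 1 new [(5,0)] -> total=2
Click 3 (0,1) count=0: revealed 6 new [(0,0) (0,1) (0,2) (1,0) (1,1) (1,2)] -> total=8

Answer: ###....
###....
.......
.......
.......
#......
...#...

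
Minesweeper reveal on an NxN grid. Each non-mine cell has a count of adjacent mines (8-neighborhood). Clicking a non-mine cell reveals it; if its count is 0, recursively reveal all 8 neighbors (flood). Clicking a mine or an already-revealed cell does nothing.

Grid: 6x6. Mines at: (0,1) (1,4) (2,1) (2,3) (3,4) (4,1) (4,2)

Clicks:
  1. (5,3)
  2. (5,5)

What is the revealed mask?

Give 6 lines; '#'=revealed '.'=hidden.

Click 1 (5,3) count=1: revealed 1 new [(5,3)] -> total=1
Click 2 (5,5) count=0: revealed 5 new [(4,3) (4,4) (4,5) (5,4) (5,5)] -> total=6

Answer: ......
......
......
......
...###
...###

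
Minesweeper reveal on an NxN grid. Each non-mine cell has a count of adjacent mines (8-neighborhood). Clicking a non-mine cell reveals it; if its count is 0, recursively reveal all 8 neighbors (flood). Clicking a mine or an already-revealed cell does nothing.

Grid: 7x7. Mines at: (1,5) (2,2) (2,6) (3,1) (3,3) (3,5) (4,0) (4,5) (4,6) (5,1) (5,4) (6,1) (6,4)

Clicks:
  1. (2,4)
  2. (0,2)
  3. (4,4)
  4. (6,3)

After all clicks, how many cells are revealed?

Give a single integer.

Answer: 15

Derivation:
Click 1 (2,4) count=3: revealed 1 new [(2,4)] -> total=1
Click 2 (0,2) count=0: revealed 12 new [(0,0) (0,1) (0,2) (0,3) (0,4) (1,0) (1,1) (1,2) (1,3) (1,4) (2,0) (2,1)] -> total=13
Click 3 (4,4) count=4: revealed 1 new [(4,4)] -> total=14
Click 4 (6,3) count=2: revealed 1 new [(6,3)] -> total=15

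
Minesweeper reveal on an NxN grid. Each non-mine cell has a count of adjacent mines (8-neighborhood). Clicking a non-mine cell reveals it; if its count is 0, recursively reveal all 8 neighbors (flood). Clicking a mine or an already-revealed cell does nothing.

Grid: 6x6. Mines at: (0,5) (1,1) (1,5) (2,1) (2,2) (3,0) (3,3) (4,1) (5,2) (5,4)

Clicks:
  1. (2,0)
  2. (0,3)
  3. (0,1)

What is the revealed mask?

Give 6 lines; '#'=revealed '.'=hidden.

Answer: .####.
..###.
#.....
......
......
......

Derivation:
Click 1 (2,0) count=3: revealed 1 new [(2,0)] -> total=1
Click 2 (0,3) count=0: revealed 6 new [(0,2) (0,3) (0,4) (1,2) (1,3) (1,4)] -> total=7
Click 3 (0,1) count=1: revealed 1 new [(0,1)] -> total=8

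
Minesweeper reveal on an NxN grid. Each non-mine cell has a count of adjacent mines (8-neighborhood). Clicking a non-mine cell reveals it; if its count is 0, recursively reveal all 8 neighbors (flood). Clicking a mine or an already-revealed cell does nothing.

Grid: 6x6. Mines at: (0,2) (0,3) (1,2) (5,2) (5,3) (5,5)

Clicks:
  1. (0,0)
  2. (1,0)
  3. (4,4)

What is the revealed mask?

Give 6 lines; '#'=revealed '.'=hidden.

Answer: ##..##
##.###
######
######
######
##....

Derivation:
Click 1 (0,0) count=0: revealed 29 new [(0,0) (0,1) (0,4) (0,5) (1,0) (1,1) (1,3) (1,4) (1,5) (2,0) (2,1) (2,2) (2,3) (2,4) (2,5) (3,0) (3,1) (3,2) (3,3) (3,4) (3,5) (4,0) (4,1) (4,2) (4,3) (4,4) (4,5) (5,0) (5,1)] -> total=29
Click 2 (1,0) count=0: revealed 0 new [(none)] -> total=29
Click 3 (4,4) count=2: revealed 0 new [(none)] -> total=29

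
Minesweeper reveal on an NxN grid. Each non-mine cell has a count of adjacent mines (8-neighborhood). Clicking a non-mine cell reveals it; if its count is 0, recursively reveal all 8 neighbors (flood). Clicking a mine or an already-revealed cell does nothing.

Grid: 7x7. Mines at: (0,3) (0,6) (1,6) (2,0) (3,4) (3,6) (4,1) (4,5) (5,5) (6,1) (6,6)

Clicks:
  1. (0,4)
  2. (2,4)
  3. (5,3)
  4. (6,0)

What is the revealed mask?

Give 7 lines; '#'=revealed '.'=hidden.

Answer: ....#..
.......
....#..
.......
..###..
..###..
#.###..

Derivation:
Click 1 (0,4) count=1: revealed 1 new [(0,4)] -> total=1
Click 2 (2,4) count=1: revealed 1 new [(2,4)] -> total=2
Click 3 (5,3) count=0: revealed 9 new [(4,2) (4,3) (4,4) (5,2) (5,3) (5,4) (6,2) (6,3) (6,4)] -> total=11
Click 4 (6,0) count=1: revealed 1 new [(6,0)] -> total=12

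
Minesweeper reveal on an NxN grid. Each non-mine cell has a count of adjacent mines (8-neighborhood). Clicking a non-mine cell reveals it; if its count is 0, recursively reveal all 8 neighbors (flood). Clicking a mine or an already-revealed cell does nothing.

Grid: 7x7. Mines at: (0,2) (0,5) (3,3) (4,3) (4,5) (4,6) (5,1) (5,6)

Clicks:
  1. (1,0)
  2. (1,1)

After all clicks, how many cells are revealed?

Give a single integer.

Answer: 14

Derivation:
Click 1 (1,0) count=0: revealed 14 new [(0,0) (0,1) (1,0) (1,1) (1,2) (2,0) (2,1) (2,2) (3,0) (3,1) (3,2) (4,0) (4,1) (4,2)] -> total=14
Click 2 (1,1) count=1: revealed 0 new [(none)] -> total=14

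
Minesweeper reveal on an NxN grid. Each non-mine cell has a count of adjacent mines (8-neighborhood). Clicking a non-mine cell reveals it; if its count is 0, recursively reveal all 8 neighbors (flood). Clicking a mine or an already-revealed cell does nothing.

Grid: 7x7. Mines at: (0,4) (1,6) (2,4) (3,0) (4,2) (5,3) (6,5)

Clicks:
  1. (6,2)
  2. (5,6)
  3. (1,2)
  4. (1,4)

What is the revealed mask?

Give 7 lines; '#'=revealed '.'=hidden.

Answer: ####...
#####..
####...
.###...
.......
......#
..#....

Derivation:
Click 1 (6,2) count=1: revealed 1 new [(6,2)] -> total=1
Click 2 (5,6) count=1: revealed 1 new [(5,6)] -> total=2
Click 3 (1,2) count=0: revealed 15 new [(0,0) (0,1) (0,2) (0,3) (1,0) (1,1) (1,2) (1,3) (2,0) (2,1) (2,2) (2,3) (3,1) (3,2) (3,3)] -> total=17
Click 4 (1,4) count=2: revealed 1 new [(1,4)] -> total=18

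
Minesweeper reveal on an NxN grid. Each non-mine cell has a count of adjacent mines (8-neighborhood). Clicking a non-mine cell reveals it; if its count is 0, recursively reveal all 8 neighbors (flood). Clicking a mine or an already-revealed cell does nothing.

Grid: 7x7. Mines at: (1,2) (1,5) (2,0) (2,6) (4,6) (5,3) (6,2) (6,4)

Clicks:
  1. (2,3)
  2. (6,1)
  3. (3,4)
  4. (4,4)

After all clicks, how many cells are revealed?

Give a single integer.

Answer: 22

Derivation:
Click 1 (2,3) count=1: revealed 1 new [(2,3)] -> total=1
Click 2 (6,1) count=1: revealed 1 new [(6,1)] -> total=2
Click 3 (3,4) count=0: revealed 20 new [(2,1) (2,2) (2,4) (2,5) (3,0) (3,1) (3,2) (3,3) (3,4) (3,5) (4,0) (4,1) (4,2) (4,3) (4,4) (4,5) (5,0) (5,1) (5,2) (6,0)] -> total=22
Click 4 (4,4) count=1: revealed 0 new [(none)] -> total=22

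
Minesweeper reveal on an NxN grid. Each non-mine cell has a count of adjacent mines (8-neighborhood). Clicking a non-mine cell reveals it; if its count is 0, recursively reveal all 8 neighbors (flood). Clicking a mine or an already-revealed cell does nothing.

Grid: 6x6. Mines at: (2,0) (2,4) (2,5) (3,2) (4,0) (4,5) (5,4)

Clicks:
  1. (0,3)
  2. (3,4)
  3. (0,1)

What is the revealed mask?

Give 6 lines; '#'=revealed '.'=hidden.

Click 1 (0,3) count=0: revealed 15 new [(0,0) (0,1) (0,2) (0,3) (0,4) (0,5) (1,0) (1,1) (1,2) (1,3) (1,4) (1,5) (2,1) (2,2) (2,3)] -> total=15
Click 2 (3,4) count=3: revealed 1 new [(3,4)] -> total=16
Click 3 (0,1) count=0: revealed 0 new [(none)] -> total=16

Answer: ######
######
.###..
....#.
......
......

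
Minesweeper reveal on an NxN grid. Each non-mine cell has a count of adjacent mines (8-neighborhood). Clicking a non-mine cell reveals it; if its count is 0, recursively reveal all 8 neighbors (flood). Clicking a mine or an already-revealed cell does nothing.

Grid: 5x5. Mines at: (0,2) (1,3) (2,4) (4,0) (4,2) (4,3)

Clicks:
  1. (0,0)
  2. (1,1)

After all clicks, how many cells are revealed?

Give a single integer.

Answer: 11

Derivation:
Click 1 (0,0) count=0: revealed 11 new [(0,0) (0,1) (1,0) (1,1) (1,2) (2,0) (2,1) (2,2) (3,0) (3,1) (3,2)] -> total=11
Click 2 (1,1) count=1: revealed 0 new [(none)] -> total=11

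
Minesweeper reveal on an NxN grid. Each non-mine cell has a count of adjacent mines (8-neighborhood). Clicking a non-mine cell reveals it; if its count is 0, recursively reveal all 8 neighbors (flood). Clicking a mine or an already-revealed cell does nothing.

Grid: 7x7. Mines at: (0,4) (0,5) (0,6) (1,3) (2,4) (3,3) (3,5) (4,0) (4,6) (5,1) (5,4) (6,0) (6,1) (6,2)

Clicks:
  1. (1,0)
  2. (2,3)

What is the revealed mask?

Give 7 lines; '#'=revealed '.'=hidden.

Click 1 (1,0) count=0: revealed 12 new [(0,0) (0,1) (0,2) (1,0) (1,1) (1,2) (2,0) (2,1) (2,2) (3,0) (3,1) (3,2)] -> total=12
Click 2 (2,3) count=3: revealed 1 new [(2,3)] -> total=13

Answer: ###....
###....
####...
###....
.......
.......
.......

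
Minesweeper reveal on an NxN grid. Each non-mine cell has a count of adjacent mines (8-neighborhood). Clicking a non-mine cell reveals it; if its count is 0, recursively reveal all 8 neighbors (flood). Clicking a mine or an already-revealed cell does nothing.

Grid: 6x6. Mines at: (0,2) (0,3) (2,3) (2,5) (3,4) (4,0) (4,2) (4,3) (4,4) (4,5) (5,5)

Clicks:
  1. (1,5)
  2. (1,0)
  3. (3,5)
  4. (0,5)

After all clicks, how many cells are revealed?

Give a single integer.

Answer: 16

Derivation:
Click 1 (1,5) count=1: revealed 1 new [(1,5)] -> total=1
Click 2 (1,0) count=0: revealed 11 new [(0,0) (0,1) (1,0) (1,1) (1,2) (2,0) (2,1) (2,2) (3,0) (3,1) (3,2)] -> total=12
Click 3 (3,5) count=4: revealed 1 new [(3,5)] -> total=13
Click 4 (0,5) count=0: revealed 3 new [(0,4) (0,5) (1,4)] -> total=16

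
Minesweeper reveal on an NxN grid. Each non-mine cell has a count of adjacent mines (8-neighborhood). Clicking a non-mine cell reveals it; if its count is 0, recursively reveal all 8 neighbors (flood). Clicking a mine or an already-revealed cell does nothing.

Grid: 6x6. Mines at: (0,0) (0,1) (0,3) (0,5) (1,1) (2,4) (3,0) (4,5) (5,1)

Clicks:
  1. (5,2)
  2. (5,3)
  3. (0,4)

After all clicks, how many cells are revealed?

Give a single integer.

Answer: 15

Derivation:
Click 1 (5,2) count=1: revealed 1 new [(5,2)] -> total=1
Click 2 (5,3) count=0: revealed 13 new [(2,1) (2,2) (2,3) (3,1) (3,2) (3,3) (3,4) (4,1) (4,2) (4,3) (4,4) (5,3) (5,4)] -> total=14
Click 3 (0,4) count=2: revealed 1 new [(0,4)] -> total=15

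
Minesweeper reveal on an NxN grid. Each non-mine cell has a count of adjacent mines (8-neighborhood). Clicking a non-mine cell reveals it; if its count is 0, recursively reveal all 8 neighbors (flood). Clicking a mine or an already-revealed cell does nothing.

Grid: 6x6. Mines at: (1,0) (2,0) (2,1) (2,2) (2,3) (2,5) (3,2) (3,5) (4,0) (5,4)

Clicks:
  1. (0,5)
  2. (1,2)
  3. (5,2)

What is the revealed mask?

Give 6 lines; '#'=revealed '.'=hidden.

Answer: .#####
.#####
......
......
.###..
.###..

Derivation:
Click 1 (0,5) count=0: revealed 10 new [(0,1) (0,2) (0,3) (0,4) (0,5) (1,1) (1,2) (1,3) (1,4) (1,5)] -> total=10
Click 2 (1,2) count=3: revealed 0 new [(none)] -> total=10
Click 3 (5,2) count=0: revealed 6 new [(4,1) (4,2) (4,3) (5,1) (5,2) (5,3)] -> total=16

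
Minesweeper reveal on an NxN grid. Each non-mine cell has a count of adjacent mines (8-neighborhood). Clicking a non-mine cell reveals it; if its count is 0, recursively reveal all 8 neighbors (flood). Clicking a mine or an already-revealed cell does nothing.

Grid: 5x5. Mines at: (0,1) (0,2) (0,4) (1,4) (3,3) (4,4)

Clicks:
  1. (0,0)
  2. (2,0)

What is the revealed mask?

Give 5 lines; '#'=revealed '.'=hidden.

Click 1 (0,0) count=1: revealed 1 new [(0,0)] -> total=1
Click 2 (2,0) count=0: revealed 12 new [(1,0) (1,1) (1,2) (2,0) (2,1) (2,2) (3,0) (3,1) (3,2) (4,0) (4,1) (4,2)] -> total=13

Answer: #....
###..
###..
###..
###..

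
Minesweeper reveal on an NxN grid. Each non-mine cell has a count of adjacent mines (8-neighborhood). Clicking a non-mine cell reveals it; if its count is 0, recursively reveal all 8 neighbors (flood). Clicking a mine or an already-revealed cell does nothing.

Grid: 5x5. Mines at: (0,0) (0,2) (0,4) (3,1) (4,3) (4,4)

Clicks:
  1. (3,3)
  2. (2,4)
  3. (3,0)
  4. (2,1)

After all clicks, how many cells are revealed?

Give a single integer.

Click 1 (3,3) count=2: revealed 1 new [(3,3)] -> total=1
Click 2 (2,4) count=0: revealed 8 new [(1,2) (1,3) (1,4) (2,2) (2,3) (2,4) (3,2) (3,4)] -> total=9
Click 3 (3,0) count=1: revealed 1 new [(3,0)] -> total=10
Click 4 (2,1) count=1: revealed 1 new [(2,1)] -> total=11

Answer: 11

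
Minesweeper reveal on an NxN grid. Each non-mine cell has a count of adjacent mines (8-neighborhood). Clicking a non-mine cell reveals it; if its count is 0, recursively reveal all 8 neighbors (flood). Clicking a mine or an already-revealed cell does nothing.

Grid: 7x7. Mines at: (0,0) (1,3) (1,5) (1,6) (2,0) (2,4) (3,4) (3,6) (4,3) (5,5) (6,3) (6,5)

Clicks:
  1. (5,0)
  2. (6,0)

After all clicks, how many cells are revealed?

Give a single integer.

Click 1 (5,0) count=0: revealed 12 new [(3,0) (3,1) (3,2) (4,0) (4,1) (4,2) (5,0) (5,1) (5,2) (6,0) (6,1) (6,2)] -> total=12
Click 2 (6,0) count=0: revealed 0 new [(none)] -> total=12

Answer: 12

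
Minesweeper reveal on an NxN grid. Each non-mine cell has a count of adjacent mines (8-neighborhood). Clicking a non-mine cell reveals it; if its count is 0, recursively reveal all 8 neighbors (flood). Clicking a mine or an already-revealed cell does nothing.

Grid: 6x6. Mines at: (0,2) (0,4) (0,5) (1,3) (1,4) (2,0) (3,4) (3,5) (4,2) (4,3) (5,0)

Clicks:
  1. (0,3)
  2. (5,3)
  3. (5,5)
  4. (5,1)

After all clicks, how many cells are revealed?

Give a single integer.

Answer: 7

Derivation:
Click 1 (0,3) count=4: revealed 1 new [(0,3)] -> total=1
Click 2 (5,3) count=2: revealed 1 new [(5,3)] -> total=2
Click 3 (5,5) count=0: revealed 4 new [(4,4) (4,5) (5,4) (5,5)] -> total=6
Click 4 (5,1) count=2: revealed 1 new [(5,1)] -> total=7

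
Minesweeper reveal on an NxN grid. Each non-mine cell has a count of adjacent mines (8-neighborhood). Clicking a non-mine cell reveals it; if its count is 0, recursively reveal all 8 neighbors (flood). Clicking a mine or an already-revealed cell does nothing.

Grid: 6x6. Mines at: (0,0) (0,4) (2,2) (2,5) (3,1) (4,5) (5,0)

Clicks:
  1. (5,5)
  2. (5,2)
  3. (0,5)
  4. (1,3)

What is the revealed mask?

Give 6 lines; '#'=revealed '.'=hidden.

Answer: .....#
...#..
......
..###.
.####.
.#####

Derivation:
Click 1 (5,5) count=1: revealed 1 new [(5,5)] -> total=1
Click 2 (5,2) count=0: revealed 11 new [(3,2) (3,3) (3,4) (4,1) (4,2) (4,3) (4,4) (5,1) (5,2) (5,3) (5,4)] -> total=12
Click 3 (0,5) count=1: revealed 1 new [(0,5)] -> total=13
Click 4 (1,3) count=2: revealed 1 new [(1,3)] -> total=14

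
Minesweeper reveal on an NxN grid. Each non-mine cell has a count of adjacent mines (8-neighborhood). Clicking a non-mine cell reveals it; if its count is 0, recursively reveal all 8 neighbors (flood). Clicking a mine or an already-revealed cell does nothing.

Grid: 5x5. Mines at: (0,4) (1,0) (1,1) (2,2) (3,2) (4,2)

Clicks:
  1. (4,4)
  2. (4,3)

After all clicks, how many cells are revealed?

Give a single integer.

Answer: 8

Derivation:
Click 1 (4,4) count=0: revealed 8 new [(1,3) (1,4) (2,3) (2,4) (3,3) (3,4) (4,3) (4,4)] -> total=8
Click 2 (4,3) count=2: revealed 0 new [(none)] -> total=8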